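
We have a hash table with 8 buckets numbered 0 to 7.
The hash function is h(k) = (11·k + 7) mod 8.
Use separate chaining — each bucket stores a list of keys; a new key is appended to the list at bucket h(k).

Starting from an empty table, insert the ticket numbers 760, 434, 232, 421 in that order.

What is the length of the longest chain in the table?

760 -> bucket 7
434 -> bucket 5
232 -> bucket 7 (collision)
421 -> bucket 6
Final buckets:
0: —
1: —
2: —
3: —
4: —
5: 434
6: 421
7: 760 -> 232

2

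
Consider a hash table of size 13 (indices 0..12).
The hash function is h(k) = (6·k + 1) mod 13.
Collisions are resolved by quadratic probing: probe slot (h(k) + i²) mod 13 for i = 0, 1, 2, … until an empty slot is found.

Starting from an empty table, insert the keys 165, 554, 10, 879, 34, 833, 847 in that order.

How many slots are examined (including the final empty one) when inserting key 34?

165: h=3 => slot 3
554: h=10 => slot 10
10: h=9 => slot 9
879: h=10, probe 10,11 => slot 11
34: h=10, probe 10,11,1 => slot 1
833: h=7 => slot 7
847: h=0 => slot 0
Table: [847, 34, —, 165, —, —, —, 833, —, 10, 554, 879, —]

3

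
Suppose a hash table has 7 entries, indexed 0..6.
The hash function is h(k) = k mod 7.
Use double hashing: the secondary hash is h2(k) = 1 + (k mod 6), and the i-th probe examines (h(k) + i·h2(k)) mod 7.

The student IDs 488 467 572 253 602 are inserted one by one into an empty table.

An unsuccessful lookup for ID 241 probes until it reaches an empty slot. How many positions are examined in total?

488: h=5 → slot 5
467: h=5, h2=6, probe 5,4 → slot 4
572: h=5, h2=3, probe 5,1 → slot 1
253: h=1, h2=2, probe 1,3 → slot 3
602: h=0 → slot 0
Table: [602, 572, -, 253, 467, 488, -]
Lookup 241: h=3, h2=2, probe 3,5,0,2 → slot 2 empty, not found.

4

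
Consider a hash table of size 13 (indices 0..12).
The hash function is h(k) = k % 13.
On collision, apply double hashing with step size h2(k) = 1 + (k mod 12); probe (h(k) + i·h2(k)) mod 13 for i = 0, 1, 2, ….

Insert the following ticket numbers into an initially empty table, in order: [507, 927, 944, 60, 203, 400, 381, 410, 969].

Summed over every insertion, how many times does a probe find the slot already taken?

9

507: h=0 -> slot 0
927: h=4 -> slot 4
944: h=8 -> slot 8
60: h=8, h2=1, probe 8,9 -> slot 9
203: h=8, h2=12, probe 8,7 -> slot 7
400: h=10 -> slot 10
381: h=4, h2=10, probe 4,1 -> slot 1
410: h=7, h2=3, probe 7,10,0,3 -> slot 3
969: h=7, h2=10, probe 7,4,1,11 -> slot 11
Table: [507, 381, —, 410, 927, —, —, 203, 944, 60, 400, 969, —]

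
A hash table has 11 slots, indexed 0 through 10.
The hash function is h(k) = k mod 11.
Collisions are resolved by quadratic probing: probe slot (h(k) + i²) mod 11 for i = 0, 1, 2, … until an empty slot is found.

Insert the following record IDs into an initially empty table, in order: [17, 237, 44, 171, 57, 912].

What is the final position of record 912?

Insert 17: h=6, slot 6 empty => index 6.
Insert 237: h=6, slot 6 occupied => index 7.
Insert 44: h=0, slot 0 empty => index 0.
Insert 171: h=6, slots 6,7 occupied => index 10.
Insert 57: h=2, slot 2 empty => index 2.
Insert 912: h=10, slots 10,0 occupied => index 3.
Table: [44, -, 57, 912, -, -, 17, 237, -, -, 171]

3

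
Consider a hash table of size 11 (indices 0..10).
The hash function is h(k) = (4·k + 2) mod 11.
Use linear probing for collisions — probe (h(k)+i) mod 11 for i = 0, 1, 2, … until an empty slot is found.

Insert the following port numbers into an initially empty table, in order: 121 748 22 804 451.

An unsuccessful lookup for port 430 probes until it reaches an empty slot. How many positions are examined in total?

2

Insert 121: h=2, slot 2 empty => index 2.
Insert 748: h=2, slot 2 occupied => index 3.
Insert 22: h=2, slots 2,3 occupied => index 4.
Insert 804: h=6, slot 6 empty => index 6.
Insert 451: h=2, slots 2,3,4 occupied => index 5.
Table: [-, -, 121, 748, 22, 451, 804, -, -, -, -]
Lookup 430: h=6, probe 6,7 → slot 7 empty, not found.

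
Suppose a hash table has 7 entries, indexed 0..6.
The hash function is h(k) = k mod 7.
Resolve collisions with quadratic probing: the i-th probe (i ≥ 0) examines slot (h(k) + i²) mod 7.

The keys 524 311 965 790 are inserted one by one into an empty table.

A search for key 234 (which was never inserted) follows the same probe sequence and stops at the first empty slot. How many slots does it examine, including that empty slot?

Insert 524: h=6, slot 6 empty -> index 6.
Insert 311: h=3, slot 3 empty -> index 3.
Insert 965: h=6, slot 6 occupied -> index 0.
Insert 790: h=6, slots 6,0,3 occupied -> index 1.
Table: [965, 790, -, 311, -, -, 524]
Lookup 234: h=3, probe 3,4 → slot 4 empty, not found.

2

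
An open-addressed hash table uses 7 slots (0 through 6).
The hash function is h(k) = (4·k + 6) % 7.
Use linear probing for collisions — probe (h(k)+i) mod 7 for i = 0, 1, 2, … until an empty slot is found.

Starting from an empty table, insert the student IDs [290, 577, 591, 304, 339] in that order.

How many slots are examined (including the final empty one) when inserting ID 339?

5

290: h=4 → slot 4
577: h=4, probe 4,5 → slot 5
591: h=4, probe 4,5,6 → slot 6
304: h=4, probe 4,5,6,0 → slot 0
339: h=4, probe 4,5,6,0,1 → slot 1
Table: [304, 339, —, —, 290, 577, 591]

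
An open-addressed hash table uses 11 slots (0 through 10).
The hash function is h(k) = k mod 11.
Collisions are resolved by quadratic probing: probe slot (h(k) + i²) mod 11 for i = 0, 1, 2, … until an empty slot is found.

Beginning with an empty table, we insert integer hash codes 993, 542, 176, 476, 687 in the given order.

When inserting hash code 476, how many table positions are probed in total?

Insert 993: h=3, slot 3 empty → index 3.
Insert 542: h=3, slot 3 occupied → index 4.
Insert 176: h=0, slot 0 empty → index 0.
Insert 476: h=3, slots 3,4 occupied → index 7.
Insert 687: h=5, slot 5 empty → index 5.
Table: [176, _, _, 993, 542, 687, _, 476, _, _, _]

3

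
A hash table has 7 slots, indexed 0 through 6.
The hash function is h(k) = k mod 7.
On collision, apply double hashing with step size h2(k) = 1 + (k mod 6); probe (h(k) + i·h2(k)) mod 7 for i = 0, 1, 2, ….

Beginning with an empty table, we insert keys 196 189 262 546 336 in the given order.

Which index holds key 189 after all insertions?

4

Insert 196: h=0, slot 0 empty => index 0.
Insert 189: h=0, h2=4, slot 0 occupied => index 4.
Insert 262: h=3, slot 3 empty => index 3.
Insert 546: h=0, h2=1, slot 0 occupied => index 1.
Insert 336: h=0, h2=1, slots 0,1 occupied => index 2.
Table: [196, 546, 336, 262, 189, ∅, ∅]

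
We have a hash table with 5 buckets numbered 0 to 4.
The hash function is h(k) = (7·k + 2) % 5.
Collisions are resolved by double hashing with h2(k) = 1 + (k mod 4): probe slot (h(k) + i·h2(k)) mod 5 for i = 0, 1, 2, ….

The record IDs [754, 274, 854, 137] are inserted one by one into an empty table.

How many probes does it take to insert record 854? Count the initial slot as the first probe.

3

Insert 754: h=0, slot 0 empty -> index 0.
Insert 274: h=0, h2=3, slot 0 occupied -> index 3.
Insert 854: h=0, h2=3, slots 0,3 occupied -> index 1.
Insert 137: h=1, h2=2, slots 1,3,0 occupied -> index 2.
Table: [754, 854, 137, 274, -]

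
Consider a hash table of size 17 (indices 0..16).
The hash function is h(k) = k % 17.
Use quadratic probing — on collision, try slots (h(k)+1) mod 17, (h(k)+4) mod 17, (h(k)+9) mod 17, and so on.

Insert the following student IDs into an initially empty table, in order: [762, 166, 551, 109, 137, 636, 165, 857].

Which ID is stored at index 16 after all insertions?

762 hashes to 14; slot 14 is free => place at 14.
166 hashes to 13; slot 13 is free => place at 13.
551 hashes to 7; slot 7 is free => place at 7.
109 hashes to 7; 7 taken => place at 8.
137 hashes to 1; slot 1 is free => place at 1.
636 hashes to 7; 7,8 taken => place at 11.
165 hashes to 12; slot 12 is free => place at 12.
857 hashes to 7; 7,8,11 taken => place at 16.
Table: [-, 137, -, -, -, -, -, 551, 109, -, -, 636, 165, 166, 762, -, 857]

857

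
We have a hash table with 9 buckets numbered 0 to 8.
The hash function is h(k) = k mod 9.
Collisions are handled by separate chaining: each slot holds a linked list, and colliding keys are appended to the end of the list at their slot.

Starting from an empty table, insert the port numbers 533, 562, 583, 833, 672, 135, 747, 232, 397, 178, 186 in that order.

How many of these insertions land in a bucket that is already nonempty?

4

533 → bucket 2
562 → bucket 4
583 → bucket 7
833 → bucket 5
672 → bucket 6
135 → bucket 0
747 → bucket 0 (collision)
232 → bucket 7 (collision)
397 → bucket 1
178 → bucket 7 (collision)
186 → bucket 6 (collision)
Final buckets:
0: 135 -> 747
1: 397
2: 533
3: -
4: 562
5: 833
6: 672 -> 186
7: 583 -> 232 -> 178
8: -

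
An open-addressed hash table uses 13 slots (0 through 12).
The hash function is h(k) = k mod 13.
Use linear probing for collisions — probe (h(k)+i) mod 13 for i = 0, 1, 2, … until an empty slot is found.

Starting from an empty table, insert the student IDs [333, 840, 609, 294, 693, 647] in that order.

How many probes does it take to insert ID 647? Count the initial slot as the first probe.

Insert 333: h=8, slot 8 empty → index 8.
Insert 840: h=8, slot 8 occupied → index 9.
Insert 609: h=11, slot 11 empty → index 11.
Insert 294: h=8, slots 8,9 occupied → index 10.
Insert 693: h=4, slot 4 empty → index 4.
Insert 647: h=10, slots 10,11 occupied → index 12.
Table: [., ., ., ., 693, ., ., ., 333, 840, 294, 609, 647]

3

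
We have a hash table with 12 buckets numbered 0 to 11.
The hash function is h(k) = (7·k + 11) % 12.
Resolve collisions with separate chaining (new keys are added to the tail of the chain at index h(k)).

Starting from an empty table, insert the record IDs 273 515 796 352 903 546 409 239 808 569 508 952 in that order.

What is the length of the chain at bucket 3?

273 → bucket 2
515 → bucket 4
796 → bucket 3
352 → bucket 3 (collision)
903 → bucket 8
546 → bucket 5
409 → bucket 6
239 → bucket 4 (collision)
808 → bucket 3 (collision)
569 → bucket 10
508 → bucket 3 (collision)
952 → bucket 3 (collision)
Final buckets:
0: —
1: —
2: 273
3: 796 -> 352 -> 808 -> 508 -> 952
4: 515 -> 239
5: 546
6: 409
7: —
8: 903
9: —
10: 569
11: —

5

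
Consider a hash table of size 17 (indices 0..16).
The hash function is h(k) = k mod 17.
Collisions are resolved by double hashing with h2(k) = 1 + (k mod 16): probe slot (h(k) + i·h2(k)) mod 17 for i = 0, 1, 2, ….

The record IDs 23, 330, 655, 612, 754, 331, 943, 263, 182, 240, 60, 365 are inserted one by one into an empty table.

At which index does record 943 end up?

5

23 hashes to 6; slot 6 is free => place at 6.
330 hashes to 7; slot 7 is free => place at 7.
655 hashes to 9; slot 9 is free => place at 9.
612 hashes to 0; slot 0 is free => place at 0.
754 hashes to 6, h2=3; 6,9 taken => place at 12.
331 hashes to 8; slot 8 is free => place at 8.
943 hashes to 8, h2=16; 8,7,6 taken => place at 5.
263 hashes to 8, h2=8; 8 taken => place at 16.
182 hashes to 12, h2=7; 12 taken => place at 2.
240 hashes to 2, h2=1; 2 taken => place at 3.
60 hashes to 9, h2=13; 9,5 taken => place at 1.
365 hashes to 8, h2=14; 8,5,2,16 taken => place at 13.
Table: [612, 60, 182, 240, _, 943, 23, 330, 331, 655, _, _, 754, 365, _, _, 263]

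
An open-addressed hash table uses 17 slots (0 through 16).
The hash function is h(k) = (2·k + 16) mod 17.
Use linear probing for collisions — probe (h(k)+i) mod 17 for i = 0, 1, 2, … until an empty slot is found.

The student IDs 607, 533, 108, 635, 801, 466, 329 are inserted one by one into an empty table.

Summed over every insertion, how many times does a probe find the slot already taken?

607: h=6 -> slot 6
533: h=11 -> slot 11
108: h=11, probe 11,12 -> slot 12
635: h=11, probe 11,12,13 -> slot 13
801: h=3 -> slot 3
466: h=13, probe 13,14 -> slot 14
329: h=11, probe 11,12,13,14,15 -> slot 15
Table: [., ., ., 801, ., ., 607, ., ., ., ., 533, 108, 635, 466, 329, .]

8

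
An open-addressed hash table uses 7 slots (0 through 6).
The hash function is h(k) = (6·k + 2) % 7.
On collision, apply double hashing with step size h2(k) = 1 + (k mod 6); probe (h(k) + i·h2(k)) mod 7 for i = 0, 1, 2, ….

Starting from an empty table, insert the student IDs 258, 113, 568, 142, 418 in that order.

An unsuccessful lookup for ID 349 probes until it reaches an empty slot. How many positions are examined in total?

Insert 258: h=3, slot 3 empty -> index 3.
Insert 113: h=1, slot 1 empty -> index 1.
Insert 568: h=1, h2=5, slot 1 occupied -> index 6.
Insert 142: h=0, slot 0 empty -> index 0.
Insert 418: h=4, slot 4 empty -> index 4.
Table: [142, 113, —, 258, 418, —, 568]
Lookup 349: h=3, h2=2, probe 3,5 → slot 5 empty, not found.

2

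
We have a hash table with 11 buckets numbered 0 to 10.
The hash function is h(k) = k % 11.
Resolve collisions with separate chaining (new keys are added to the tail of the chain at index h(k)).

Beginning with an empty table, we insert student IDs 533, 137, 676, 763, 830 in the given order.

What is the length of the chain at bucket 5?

533 -> bucket 5
137 -> bucket 5 (collision)
676 -> bucket 5 (collision)
763 -> bucket 4
830 -> bucket 5 (collision)
Final buckets:
0: -
1: -
2: -
3: -
4: 763
5: 533 -> 137 -> 676 -> 830
6: -
7: -
8: -
9: -
10: -

4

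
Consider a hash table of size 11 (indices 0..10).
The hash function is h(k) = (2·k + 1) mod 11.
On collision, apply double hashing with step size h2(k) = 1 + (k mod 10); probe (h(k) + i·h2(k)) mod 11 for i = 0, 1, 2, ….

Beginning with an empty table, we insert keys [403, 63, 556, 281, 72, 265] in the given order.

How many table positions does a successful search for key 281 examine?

403 hashes to 4; slot 4 is free => place at 4.
63 hashes to 6; slot 6 is free => place at 6.
556 hashes to 2; slot 2 is free => place at 2.
281 hashes to 2, h2=2; 2,4,6 taken => place at 8.
72 hashes to 2, h2=3; 2 taken => place at 5.
265 hashes to 3; slot 3 is free => place at 3.
Table: [-, -, 556, 265, 403, 72, 63, -, 281, -, -]
Lookup 281: h=2, h2=2, probe 2,4,6,8 → found at 8.

4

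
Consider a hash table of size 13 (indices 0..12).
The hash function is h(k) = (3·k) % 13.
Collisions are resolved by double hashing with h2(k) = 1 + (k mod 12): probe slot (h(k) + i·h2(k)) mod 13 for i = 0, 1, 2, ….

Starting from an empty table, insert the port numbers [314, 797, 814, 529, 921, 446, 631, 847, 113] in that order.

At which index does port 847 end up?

Insert 314: h=6, slot 6 empty -> index 6.
Insert 797: h=12, slot 12 empty -> index 12.
Insert 814: h=11, slot 11 empty -> index 11.
Insert 529: h=1, slot 1 empty -> index 1.
Insert 921: h=7, slot 7 empty -> index 7.
Insert 446: h=12, h2=3, slot 12 occupied -> index 2.
Insert 631: h=8, slot 8 empty -> index 8.
Insert 847: h=6, h2=8, slots 6,1 occupied -> index 9.
Insert 113: h=1, h2=6, slots 1,7 occupied -> index 0.
Table: [113, 529, 446, ∅, ∅, ∅, 314, 921, 631, 847, ∅, 814, 797]

9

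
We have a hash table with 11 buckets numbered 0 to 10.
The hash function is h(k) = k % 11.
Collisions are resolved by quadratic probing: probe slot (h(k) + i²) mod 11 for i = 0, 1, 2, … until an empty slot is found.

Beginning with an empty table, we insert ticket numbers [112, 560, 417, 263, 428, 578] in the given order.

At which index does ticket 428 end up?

8

Insert 112: h=2, slot 2 empty => index 2.
Insert 560: h=10, slot 10 empty => index 10.
Insert 417: h=10, slot 10 occupied => index 0.
Insert 263: h=10, slots 10,0 occupied => index 3.
Insert 428: h=10, slots 10,0,3 occupied => index 8.
Insert 578: h=6, slot 6 empty => index 6.
Table: [417, —, 112, 263, —, —, 578, —, 428, —, 560]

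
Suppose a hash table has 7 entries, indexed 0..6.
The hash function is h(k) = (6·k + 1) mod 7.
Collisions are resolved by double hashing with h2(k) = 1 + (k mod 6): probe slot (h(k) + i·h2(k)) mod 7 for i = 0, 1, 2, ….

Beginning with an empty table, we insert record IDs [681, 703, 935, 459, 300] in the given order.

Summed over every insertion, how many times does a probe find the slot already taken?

Insert 681: h=6, slot 6 empty => index 6.
Insert 703: h=5, slot 5 empty => index 5.
Insert 935: h=4, slot 4 empty => index 4.
Insert 459: h=4, h2=4, slot 4 occupied => index 1.
Insert 300: h=2, slot 2 empty => index 2.
Table: [∅, 459, 300, ∅, 935, 703, 681]

1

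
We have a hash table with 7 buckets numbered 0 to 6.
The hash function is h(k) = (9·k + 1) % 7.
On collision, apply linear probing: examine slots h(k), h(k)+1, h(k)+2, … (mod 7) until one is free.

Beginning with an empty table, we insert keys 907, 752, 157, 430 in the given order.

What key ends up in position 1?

907 hashes to 2; slot 2 is free -> place at 2.
752 hashes to 0; slot 0 is free -> place at 0.
157 hashes to 0; 0 taken -> place at 1.
430 hashes to 0; 0,1,2 taken -> place at 3.
Table: [752, 157, 907, 430, -, -, -]

157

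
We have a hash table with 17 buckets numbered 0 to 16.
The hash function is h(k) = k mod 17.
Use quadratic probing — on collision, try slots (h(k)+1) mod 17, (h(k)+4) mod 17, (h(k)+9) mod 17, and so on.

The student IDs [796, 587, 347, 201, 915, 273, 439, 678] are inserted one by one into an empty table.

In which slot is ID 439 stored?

6

796: h=14 => slot 14
587: h=9 => slot 9
347: h=7 => slot 7
201: h=14, probe 14,15 => slot 15
915: h=14, probe 14,15,1 => slot 1
273: h=1, probe 1,2 => slot 2
439: h=14, probe 14,15,1,6 => slot 6
678: h=15, probe 15,16 => slot 16
Table: [-, 915, 273, -, -, -, 439, 347, -, 587, -, -, -, -, 796, 201, 678]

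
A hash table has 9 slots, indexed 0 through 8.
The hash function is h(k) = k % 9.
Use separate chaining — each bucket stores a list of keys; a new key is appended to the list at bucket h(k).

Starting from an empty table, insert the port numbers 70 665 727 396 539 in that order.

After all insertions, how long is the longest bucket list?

Insert 70: h=7, bucket 7 empty → new chain.
Insert 665: h=8, bucket 8 empty → new chain.
Insert 727: h=7, bucket 7 nonempty → append to chain.
Insert 396: h=0, bucket 0 empty → new chain.
Insert 539: h=8, bucket 8 nonempty → append to chain.
Final buckets:
0: 396
1: .
2: .
3: .
4: .
5: .
6: .
7: 70 -> 727
8: 665 -> 539

2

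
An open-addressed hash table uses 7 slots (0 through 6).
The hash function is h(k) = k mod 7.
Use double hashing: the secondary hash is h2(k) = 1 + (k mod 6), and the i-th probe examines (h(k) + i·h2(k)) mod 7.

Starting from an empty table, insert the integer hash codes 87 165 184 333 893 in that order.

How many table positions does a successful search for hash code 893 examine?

5

Insert 87: h=3, slot 3 empty → index 3.
Insert 165: h=4, slot 4 empty → index 4.
Insert 184: h=2, slot 2 empty → index 2.
Insert 333: h=4, h2=4, slot 4 occupied → index 1.
Insert 893: h=4, h2=6, slots 4,3,2,1 occupied → index 0.
Table: [893, 333, 184, 87, 165, -, -]
Lookup 893: h=4, h2=6, probe 4,3,2,1,0 → found at 0.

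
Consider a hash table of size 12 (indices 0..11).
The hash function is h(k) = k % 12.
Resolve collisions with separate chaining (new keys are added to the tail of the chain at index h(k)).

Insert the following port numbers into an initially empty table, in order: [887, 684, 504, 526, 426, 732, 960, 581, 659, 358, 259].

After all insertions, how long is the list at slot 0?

887 → bucket 11
684 → bucket 0
504 → bucket 0 (collision)
526 → bucket 10
426 → bucket 6
732 → bucket 0 (collision)
960 → bucket 0 (collision)
581 → bucket 5
659 → bucket 11 (collision)
358 → bucket 10 (collision)
259 → bucket 7
Final buckets:
0: 684 -> 504 -> 732 -> 960
1: ∅
2: ∅
3: ∅
4: ∅
5: 581
6: 426
7: 259
8: ∅
9: ∅
10: 526 -> 358
11: 887 -> 659

4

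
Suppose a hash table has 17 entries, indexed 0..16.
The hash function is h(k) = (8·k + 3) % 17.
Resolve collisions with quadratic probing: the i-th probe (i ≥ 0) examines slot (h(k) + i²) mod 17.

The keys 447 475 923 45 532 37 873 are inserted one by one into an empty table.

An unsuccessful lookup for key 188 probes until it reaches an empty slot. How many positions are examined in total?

Insert 447: h=9, slot 9 empty -> index 9.
Insert 475: h=12, slot 12 empty -> index 12.
Insert 923: h=9, slot 9 occupied -> index 10.
Insert 45: h=6, slot 6 empty -> index 6.
Insert 532: h=9, slots 9,10 occupied -> index 13.
Insert 37: h=10, slot 10 occupied -> index 11.
Insert 873: h=0, slot 0 empty -> index 0.
Table: [873, _, _, _, _, _, 45, _, _, 447, 923, 37, 475, 532, _, _, _]
Lookup 188: h=11, probe 11,12,15 → slot 15 empty, not found.

3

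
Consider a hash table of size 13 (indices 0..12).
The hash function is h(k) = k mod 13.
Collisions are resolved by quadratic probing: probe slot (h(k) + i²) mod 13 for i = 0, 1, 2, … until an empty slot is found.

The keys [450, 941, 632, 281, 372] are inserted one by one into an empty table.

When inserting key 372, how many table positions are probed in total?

Insert 450: h=8, slot 8 empty => index 8.
Insert 941: h=5, slot 5 empty => index 5.
Insert 632: h=8, slot 8 occupied => index 9.
Insert 281: h=8, slots 8,9 occupied => index 12.
Insert 372: h=8, slots 8,9,12 occupied => index 4.
Table: [., ., ., ., 372, 941, ., ., 450, 632, ., ., 281]

4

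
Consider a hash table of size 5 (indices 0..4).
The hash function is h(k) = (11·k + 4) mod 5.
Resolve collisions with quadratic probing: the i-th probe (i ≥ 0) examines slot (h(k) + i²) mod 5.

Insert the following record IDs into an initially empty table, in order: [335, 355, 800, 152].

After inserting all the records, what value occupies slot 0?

Insert 335: h=4, slot 4 empty → index 4.
Insert 355: h=4, slot 4 occupied → index 0.
Insert 800: h=4, slots 4,0 occupied → index 3.
Insert 152: h=1, slot 1 empty → index 1.
Table: [355, 152, _, 800, 335]

355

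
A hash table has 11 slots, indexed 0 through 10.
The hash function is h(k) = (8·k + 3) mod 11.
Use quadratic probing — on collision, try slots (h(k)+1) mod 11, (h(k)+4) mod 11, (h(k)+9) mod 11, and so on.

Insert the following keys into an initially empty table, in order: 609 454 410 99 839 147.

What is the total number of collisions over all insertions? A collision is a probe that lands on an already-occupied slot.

6

609 hashes to 2; slot 2 is free -> place at 2.
454 hashes to 5; slot 5 is free -> place at 5.
410 hashes to 5; 5 taken -> place at 6.
99 hashes to 3; slot 3 is free -> place at 3.
839 hashes to 5; 5,6 taken -> place at 9.
147 hashes to 2; 2,3,6 taken -> place at 0.
Table: [147, _, 609, 99, _, 454, 410, _, _, 839, _]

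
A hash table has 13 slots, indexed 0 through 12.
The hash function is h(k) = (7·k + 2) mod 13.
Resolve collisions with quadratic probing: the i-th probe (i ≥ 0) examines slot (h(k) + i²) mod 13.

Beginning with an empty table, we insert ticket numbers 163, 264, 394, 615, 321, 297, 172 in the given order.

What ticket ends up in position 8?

163: h=12 -> slot 12
264: h=4 -> slot 4
394: h=4, probe 4,5 -> slot 5
615: h=4, probe 4,5,8 -> slot 8
321: h=0 -> slot 0
297: h=1 -> slot 1
172: h=10 -> slot 10
Table: [321, 297, ∅, ∅, 264, 394, ∅, ∅, 615, ∅, 172, ∅, 163]

615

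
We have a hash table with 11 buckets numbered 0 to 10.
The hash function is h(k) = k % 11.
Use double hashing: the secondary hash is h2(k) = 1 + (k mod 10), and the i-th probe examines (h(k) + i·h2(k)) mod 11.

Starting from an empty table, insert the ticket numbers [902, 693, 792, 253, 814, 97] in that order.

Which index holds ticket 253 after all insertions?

902 hashes to 0; slot 0 is free -> place at 0.
693 hashes to 0, h2=4; 0 taken -> place at 4.
792 hashes to 0, h2=3; 0 taken -> place at 3.
253 hashes to 0, h2=4; 0,4 taken -> place at 8.
814 hashes to 0, h2=5; 0 taken -> place at 5.
97 hashes to 9; slot 9 is free -> place at 9.
Table: [902, ∅, ∅, 792, 693, 814, ∅, ∅, 253, 97, ∅]

8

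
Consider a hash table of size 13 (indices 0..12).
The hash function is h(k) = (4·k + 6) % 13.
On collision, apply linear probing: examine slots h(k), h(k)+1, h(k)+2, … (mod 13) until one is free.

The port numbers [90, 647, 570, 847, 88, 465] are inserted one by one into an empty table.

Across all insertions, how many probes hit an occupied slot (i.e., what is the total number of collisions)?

3

90: h=2 → slot 2
647: h=7 → slot 7
570: h=11 → slot 11
847: h=1 → slot 1
88: h=7, probe 7,8 → slot 8
465: h=7, probe 7,8,9 → slot 9
Table: [∅, 847, 90, ∅, ∅, ∅, ∅, 647, 88, 465, ∅, 570, ∅]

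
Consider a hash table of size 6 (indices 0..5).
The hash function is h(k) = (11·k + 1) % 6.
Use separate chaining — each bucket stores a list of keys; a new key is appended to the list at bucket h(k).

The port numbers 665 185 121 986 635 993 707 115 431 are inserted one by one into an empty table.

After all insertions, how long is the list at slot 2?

665 -> bucket 2
185 -> bucket 2 (collision)
121 -> bucket 0
986 -> bucket 5
635 -> bucket 2 (collision)
993 -> bucket 4
707 -> bucket 2 (collision)
115 -> bucket 0 (collision)
431 -> bucket 2 (collision)
Final buckets:
0: 121 -> 115
1: .
2: 665 -> 185 -> 635 -> 707 -> 431
3: .
4: 993
5: 986

5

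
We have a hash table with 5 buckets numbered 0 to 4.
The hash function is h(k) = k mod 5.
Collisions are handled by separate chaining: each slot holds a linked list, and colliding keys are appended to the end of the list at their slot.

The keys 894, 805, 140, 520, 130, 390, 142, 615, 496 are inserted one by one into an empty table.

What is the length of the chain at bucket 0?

Insert 894: h=4, bucket 4 empty → new chain.
Insert 805: h=0, bucket 0 empty → new chain.
Insert 140: h=0, bucket 0 nonempty → append to chain.
Insert 520: h=0, bucket 0 nonempty → append to chain.
Insert 130: h=0, bucket 0 nonempty → append to chain.
Insert 390: h=0, bucket 0 nonempty → append to chain.
Insert 142: h=2, bucket 2 empty → new chain.
Insert 615: h=0, bucket 0 nonempty → append to chain.
Insert 496: h=1, bucket 1 empty → new chain.
Final buckets:
0: 805 -> 140 -> 520 -> 130 -> 390 -> 615
1: 496
2: 142
3: ∅
4: 894

6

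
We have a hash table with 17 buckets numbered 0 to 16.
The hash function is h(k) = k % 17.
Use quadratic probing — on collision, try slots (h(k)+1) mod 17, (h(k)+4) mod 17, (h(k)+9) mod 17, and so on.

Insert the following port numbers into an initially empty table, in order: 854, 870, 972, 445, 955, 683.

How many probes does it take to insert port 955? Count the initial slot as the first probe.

854: h=4 -> slot 4
870: h=3 -> slot 3
972: h=3, probe 3,4,7 -> slot 7
445: h=3, probe 3,4,7,12 -> slot 12
955: h=3, probe 3,4,7,12,2 -> slot 2
683: h=3, probe 3,4,7,12,2,11 -> slot 11
Table: [—, —, 955, 870, 854, —, —, 972, —, —, —, 683, 445, —, —, —, —]

5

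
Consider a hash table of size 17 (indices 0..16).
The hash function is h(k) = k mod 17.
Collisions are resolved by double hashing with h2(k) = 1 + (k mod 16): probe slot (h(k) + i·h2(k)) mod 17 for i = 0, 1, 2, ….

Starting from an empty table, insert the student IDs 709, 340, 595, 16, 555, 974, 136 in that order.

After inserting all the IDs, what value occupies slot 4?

Insert 709: h=12, slot 12 empty → index 12.
Insert 340: h=0, slot 0 empty → index 0.
Insert 595: h=0, h2=4, slot 0 occupied → index 4.
Insert 16: h=16, slot 16 empty → index 16.
Insert 555: h=11, slot 11 empty → index 11.
Insert 974: h=5, slot 5 empty → index 5.
Insert 136: h=0, h2=9, slot 0 occupied → index 9.
Table: [340, —, —, —, 595, 974, —, —, —, 136, —, 555, 709, —, —, —, 16]

595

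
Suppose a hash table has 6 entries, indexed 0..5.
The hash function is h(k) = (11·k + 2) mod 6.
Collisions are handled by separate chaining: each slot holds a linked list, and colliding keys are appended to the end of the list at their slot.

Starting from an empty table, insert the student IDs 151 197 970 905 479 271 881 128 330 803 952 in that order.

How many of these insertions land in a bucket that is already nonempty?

6

151 -> bucket 1
197 -> bucket 3
970 -> bucket 4
905 -> bucket 3 (collision)
479 -> bucket 3 (collision)
271 -> bucket 1 (collision)
881 -> bucket 3 (collision)
128 -> bucket 0
330 -> bucket 2
803 -> bucket 3 (collision)
952 -> bucket 4 (collision)
Final buckets:
0: 128
1: 151 -> 271
2: 330
3: 197 -> 905 -> 479 -> 881 -> 803
4: 970 -> 952
5: -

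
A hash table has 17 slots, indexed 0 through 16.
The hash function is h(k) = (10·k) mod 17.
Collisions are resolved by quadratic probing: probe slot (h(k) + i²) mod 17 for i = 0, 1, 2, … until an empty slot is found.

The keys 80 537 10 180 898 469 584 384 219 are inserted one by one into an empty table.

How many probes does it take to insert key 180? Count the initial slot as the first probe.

3

Insert 80: h=1, slot 1 empty => index 1.
Insert 537: h=15, slot 15 empty => index 15.
Insert 10: h=15, slot 15 occupied => index 16.
Insert 180: h=15, slots 15,16 occupied => index 2.
Insert 898: h=4, slot 4 empty => index 4.
Insert 469: h=15, slots 15,16,2 occupied => index 7.
Insert 584: h=9, slot 9 empty => index 9.
Insert 384: h=15, slots 15,16,2,7 occupied => index 14.
Insert 219: h=14, slots 14,15,1 occupied => index 6.
Table: [—, 80, 180, —, 898, —, 219, 469, —, 584, —, —, —, —, 384, 537, 10]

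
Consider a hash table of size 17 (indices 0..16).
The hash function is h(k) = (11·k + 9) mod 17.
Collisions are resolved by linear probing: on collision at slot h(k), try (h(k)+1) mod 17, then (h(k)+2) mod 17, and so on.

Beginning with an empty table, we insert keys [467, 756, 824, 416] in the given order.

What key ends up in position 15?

Insert 467: h=12, slot 12 empty → index 12.
Insert 756: h=12, slot 12 occupied → index 13.
Insert 824: h=12, slots 12,13 occupied → index 14.
Insert 416: h=12, slots 12,13,14 occupied → index 15.
Table: [., ., ., ., ., ., ., ., ., ., ., ., 467, 756, 824, 416, .]

416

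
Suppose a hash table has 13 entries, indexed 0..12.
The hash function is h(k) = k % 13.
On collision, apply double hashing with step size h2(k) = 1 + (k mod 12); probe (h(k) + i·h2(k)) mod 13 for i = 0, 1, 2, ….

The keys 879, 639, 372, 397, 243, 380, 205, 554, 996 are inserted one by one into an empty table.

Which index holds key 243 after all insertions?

879: h=8 → slot 8
639: h=2 → slot 2
372: h=8, h2=1, probe 8,9 → slot 9
397: h=7 → slot 7
243: h=9, h2=4, probe 9,0 → slot 0
380: h=3 → slot 3
205: h=10 → slot 10
554: h=8, h2=3, probe 8,11 → slot 11
996: h=8, h2=1, probe 8,9,10,11,12 → slot 12
Table: [243, ∅, 639, 380, ∅, ∅, ∅, 397, 879, 372, 205, 554, 996]

0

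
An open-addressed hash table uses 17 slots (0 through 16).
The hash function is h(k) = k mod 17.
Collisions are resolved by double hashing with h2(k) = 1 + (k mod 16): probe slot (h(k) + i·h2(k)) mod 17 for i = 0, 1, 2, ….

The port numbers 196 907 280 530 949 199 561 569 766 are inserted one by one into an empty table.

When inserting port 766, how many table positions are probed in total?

Insert 196: h=9, slot 9 empty => index 9.
Insert 907: h=6, slot 6 empty => index 6.
Insert 280: h=8, slot 8 empty => index 8.
Insert 530: h=3, slot 3 empty => index 3.
Insert 949: h=14, slot 14 empty => index 14.
Insert 199: h=12, slot 12 empty => index 12.
Insert 561: h=0, slot 0 empty => index 0.
Insert 569: h=8, h2=10, slot 8 occupied => index 1.
Insert 766: h=1, h2=15, slot 1 occupied => index 16.
Table: [561, 569, —, 530, —, —, 907, —, 280, 196, —, —, 199, —, 949, —, 766]

2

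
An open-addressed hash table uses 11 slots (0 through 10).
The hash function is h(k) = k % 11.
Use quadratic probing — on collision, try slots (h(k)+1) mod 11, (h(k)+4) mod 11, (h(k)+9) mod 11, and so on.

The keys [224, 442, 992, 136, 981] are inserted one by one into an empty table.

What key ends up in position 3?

992

224: h=4 → slot 4
442: h=2 → slot 2
992: h=2, probe 2,3 → slot 3
136: h=4, probe 4,5 → slot 5
981: h=2, probe 2,3,6 → slot 6
Table: [∅, ∅, 442, 992, 224, 136, 981, ∅, ∅, ∅, ∅]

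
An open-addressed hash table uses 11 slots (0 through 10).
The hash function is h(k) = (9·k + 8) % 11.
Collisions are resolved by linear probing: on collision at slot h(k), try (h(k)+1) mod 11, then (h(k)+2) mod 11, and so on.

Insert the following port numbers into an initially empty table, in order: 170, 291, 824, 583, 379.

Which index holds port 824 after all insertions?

0

170: h=9 => slot 9
291: h=9, probe 9,10 => slot 10
824: h=10, probe 10,0 => slot 0
583: h=8 => slot 8
379: h=9, probe 9,10,0,1 => slot 1
Table: [824, 379, _, _, _, _, _, _, 583, 170, 291]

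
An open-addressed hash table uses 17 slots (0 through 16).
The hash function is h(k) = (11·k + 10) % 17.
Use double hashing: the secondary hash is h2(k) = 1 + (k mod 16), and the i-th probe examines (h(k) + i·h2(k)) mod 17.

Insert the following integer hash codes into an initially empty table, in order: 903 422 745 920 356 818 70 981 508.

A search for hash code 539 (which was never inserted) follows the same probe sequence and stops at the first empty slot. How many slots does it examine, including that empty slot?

Insert 903: h=15, slot 15 empty -> index 15.
Insert 422: h=11, slot 11 empty -> index 11.
Insert 745: h=11, h2=10, slot 11 occupied -> index 4.
Insert 920: h=15, h2=9, slot 15 occupied -> index 7.
Insert 356: h=16, slot 16 empty -> index 16.
Insert 818: h=15, h2=3, slot 15 occupied -> index 1.
Insert 70: h=15, h2=7, slot 15 occupied -> index 5.
Insert 981: h=6, slot 6 empty -> index 6.
Insert 508: h=5, h2=13, slots 5,1 occupied -> index 14.
Table: [-, 818, -, -, 745, 70, 981, 920, -, -, -, 422, -, -, 508, 903, 356]
Lookup 539: h=6, h2=12, probe 6,1,13 → slot 13 empty, not found.

3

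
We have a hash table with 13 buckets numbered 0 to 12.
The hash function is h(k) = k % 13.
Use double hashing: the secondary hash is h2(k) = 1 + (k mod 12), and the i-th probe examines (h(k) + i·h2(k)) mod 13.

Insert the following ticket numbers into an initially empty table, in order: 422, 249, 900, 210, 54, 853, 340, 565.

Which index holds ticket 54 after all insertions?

422 hashes to 6; slot 6 is free → place at 6.
249 hashes to 2; slot 2 is free → place at 2.
900 hashes to 3; slot 3 is free → place at 3.
210 hashes to 2, h2=7; 2 taken → place at 9.
54 hashes to 2, h2=7; 2,9,3 taken → place at 10.
853 hashes to 8; slot 8 is free → place at 8.
340 hashes to 2, h2=5; 2 taken → place at 7.
565 hashes to 6, h2=2; 6,8,10 taken → place at 12.
Table: [—, —, 249, 900, —, —, 422, 340, 853, 210, 54, —, 565]

10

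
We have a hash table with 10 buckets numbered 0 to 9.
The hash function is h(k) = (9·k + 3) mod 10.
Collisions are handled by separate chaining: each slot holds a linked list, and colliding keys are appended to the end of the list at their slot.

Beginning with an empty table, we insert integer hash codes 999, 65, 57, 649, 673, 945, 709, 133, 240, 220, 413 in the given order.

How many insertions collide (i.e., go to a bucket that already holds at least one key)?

999 -> bucket 4
65 -> bucket 8
57 -> bucket 6
649 -> bucket 4 (collision)
673 -> bucket 0
945 -> bucket 8 (collision)
709 -> bucket 4 (collision)
133 -> bucket 0 (collision)
240 -> bucket 3
220 -> bucket 3 (collision)
413 -> bucket 0 (collision)
Final buckets:
0: 673 -> 133 -> 413
1: ∅
2: ∅
3: 240 -> 220
4: 999 -> 649 -> 709
5: ∅
6: 57
7: ∅
8: 65 -> 945
9: ∅

6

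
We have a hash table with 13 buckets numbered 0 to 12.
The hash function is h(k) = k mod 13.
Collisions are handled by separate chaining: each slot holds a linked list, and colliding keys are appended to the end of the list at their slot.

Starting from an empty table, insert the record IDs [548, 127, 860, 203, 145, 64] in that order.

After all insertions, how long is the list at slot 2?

548 → bucket 2
127 → bucket 10
860 → bucket 2 (collision)
203 → bucket 8
145 → bucket 2 (collision)
64 → bucket 12
Final buckets:
0: ∅
1: ∅
2: 548 -> 860 -> 145
3: ∅
4: ∅
5: ∅
6: ∅
7: ∅
8: 203
9: ∅
10: 127
11: ∅
12: 64

3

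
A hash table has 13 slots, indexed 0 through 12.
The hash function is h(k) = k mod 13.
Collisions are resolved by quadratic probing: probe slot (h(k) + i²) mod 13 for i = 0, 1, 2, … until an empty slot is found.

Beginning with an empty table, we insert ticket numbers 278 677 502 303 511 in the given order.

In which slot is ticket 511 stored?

0

Insert 278: h=5, slot 5 empty -> index 5.
Insert 677: h=1, slot 1 empty -> index 1.
Insert 502: h=8, slot 8 empty -> index 8.
Insert 303: h=4, slot 4 empty -> index 4.
Insert 511: h=4, slots 4,5,8 occupied -> index 0.
Table: [511, 677, _, _, 303, 278, _, _, 502, _, _, _, _]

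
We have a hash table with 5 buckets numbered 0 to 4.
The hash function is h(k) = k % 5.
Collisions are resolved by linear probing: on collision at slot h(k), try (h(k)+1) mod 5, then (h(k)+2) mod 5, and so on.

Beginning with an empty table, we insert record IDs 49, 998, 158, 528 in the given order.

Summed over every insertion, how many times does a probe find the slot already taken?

49 hashes to 4; slot 4 is free → place at 4.
998 hashes to 3; slot 3 is free → place at 3.
158 hashes to 3; 3,4 taken → place at 0.
528 hashes to 3; 3,4,0 taken → place at 1.
Table: [158, 528, _, 998, 49]

5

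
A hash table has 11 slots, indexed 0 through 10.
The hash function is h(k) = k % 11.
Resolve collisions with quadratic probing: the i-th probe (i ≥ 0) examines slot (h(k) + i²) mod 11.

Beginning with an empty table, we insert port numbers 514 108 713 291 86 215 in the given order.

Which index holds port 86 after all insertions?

514 hashes to 8; slot 8 is free => place at 8.
108 hashes to 9; slot 9 is free => place at 9.
713 hashes to 9; 9 taken => place at 10.
291 hashes to 5; slot 5 is free => place at 5.
86 hashes to 9; 9,10 taken => place at 2.
215 hashes to 6; slot 6 is free => place at 6.
Table: [-, -, 86, -, -, 291, 215, -, 514, 108, 713]

2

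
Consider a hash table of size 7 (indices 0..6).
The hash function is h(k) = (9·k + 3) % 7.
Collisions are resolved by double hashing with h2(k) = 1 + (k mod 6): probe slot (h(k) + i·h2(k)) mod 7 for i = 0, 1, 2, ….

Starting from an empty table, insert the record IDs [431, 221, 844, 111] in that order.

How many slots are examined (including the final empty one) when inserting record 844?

431: h=4 -> slot 4
221: h=4, h2=6, probe 4,3 -> slot 3
844: h=4, h2=5, probe 4,2 -> slot 2
111: h=1 -> slot 1
Table: [∅, 111, 844, 221, 431, ∅, ∅]

2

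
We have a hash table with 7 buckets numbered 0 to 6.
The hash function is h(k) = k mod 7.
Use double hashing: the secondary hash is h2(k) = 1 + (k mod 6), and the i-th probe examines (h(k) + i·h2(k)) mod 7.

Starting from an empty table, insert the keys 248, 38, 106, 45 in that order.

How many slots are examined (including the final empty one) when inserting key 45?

2

Insert 248: h=3, slot 3 empty → index 3.
Insert 38: h=3, h2=3, slot 3 occupied → index 6.
Insert 106: h=1, slot 1 empty → index 1.
Insert 45: h=3, h2=4, slot 3 occupied → index 0.
Table: [45, 106, —, 248, —, —, 38]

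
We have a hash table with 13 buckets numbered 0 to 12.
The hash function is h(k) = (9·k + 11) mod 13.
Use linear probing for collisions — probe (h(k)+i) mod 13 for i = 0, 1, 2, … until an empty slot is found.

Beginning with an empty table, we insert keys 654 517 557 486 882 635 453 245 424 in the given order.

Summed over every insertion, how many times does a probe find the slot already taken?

15

654 hashes to 8; slot 8 is free -> place at 8.
517 hashes to 10; slot 10 is free -> place at 10.
557 hashes to 6; slot 6 is free -> place at 6.
486 hashes to 4; slot 4 is free -> place at 4.
882 hashes to 6; 6 taken -> place at 7.
635 hashes to 6; 6,7,8 taken -> place at 9.
453 hashes to 6; 6,7,8,9,10 taken -> place at 11.
245 hashes to 6; 6,7,8,9,10,11 taken -> place at 12.
424 hashes to 5; slot 5 is free -> place at 5.
Table: [., ., ., ., 486, 424, 557, 882, 654, 635, 517, 453, 245]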